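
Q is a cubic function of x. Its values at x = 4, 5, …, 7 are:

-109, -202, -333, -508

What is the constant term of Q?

3

Write Q(x) = ax³ + bx² + cx + d; the 4 given values yield a linear system in the 4 coefficients.
Solving, Q(x) = -x³ - 4x² + 4x + 3.
The constant term is Q(0) = 3.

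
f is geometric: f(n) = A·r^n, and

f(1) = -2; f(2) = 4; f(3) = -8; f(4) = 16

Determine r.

-2

Consecutive ratio: 4/(-2) = -2, and -8/4 = -2, so r = -2.
Then A·(-2)^1 = -2 gives A = 1, and f(n) = 1·(-2)^n.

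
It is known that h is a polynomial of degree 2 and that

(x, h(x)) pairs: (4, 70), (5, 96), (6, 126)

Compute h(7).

160

Write h(x) = ax² + bx + c; the 3 given values yield a linear system in the 3 coefficients.
Solving, h(x) = 2x² + 8x + 6.
Then h(7) = 160.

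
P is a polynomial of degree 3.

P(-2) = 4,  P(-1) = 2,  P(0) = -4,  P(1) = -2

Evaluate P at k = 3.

74

Write P(k) = ak³ + bk² + ck + d; the 4 given values yield a linear system in the 4 coefficients.
Solving, P(k) = 2k³ + 4k² - 4k - 4.
Then P(3) = 74.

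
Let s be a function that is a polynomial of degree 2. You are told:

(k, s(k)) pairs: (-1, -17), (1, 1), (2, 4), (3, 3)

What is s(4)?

Write s(k) = ak² + bk + c; the 4 given values yield a linear system in the 3 coefficients.
Solving, s(k) = -2k² + 9k - 6.
Then s(4) = -2.

-2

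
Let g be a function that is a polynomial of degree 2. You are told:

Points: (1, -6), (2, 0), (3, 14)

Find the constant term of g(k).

Write g(k) = ak² + bk + c; the 3 given values yield a linear system in the 3 coefficients.
Solving, g(k) = 4k² - 6k - 4.
The constant term is g(0) = -4.

-4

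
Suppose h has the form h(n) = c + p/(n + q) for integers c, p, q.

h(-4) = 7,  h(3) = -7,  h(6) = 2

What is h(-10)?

6

(h(n) − c)(n + q) = p for each data point; the three points give a linear system in c and q, then p follows.
Solving: c = 5, q = -2, p = -12, so h(n) = 5 − 12/(n − 2).
Then h(-10) = 5 − 12/(-12) = 6.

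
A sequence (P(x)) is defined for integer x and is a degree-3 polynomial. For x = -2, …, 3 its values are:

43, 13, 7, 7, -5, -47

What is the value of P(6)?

-533

Write P(x) = ax³ + bx² + cx + d; the 6 given values yield a linear system in the 4 coefficients.
Solving, P(x) = -3x³ + 3x² + 7.
Then P(6) = -533.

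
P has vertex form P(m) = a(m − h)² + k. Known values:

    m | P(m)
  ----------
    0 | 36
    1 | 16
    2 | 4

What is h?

First differences -20, -12; second difference 8 = 2a, so a = 4.
Expanding, the m-coefficient is −2ah = -8h; matching it to the data gives h = 3, and then k = 0.
So P(m) = 4(m − 3)² + 0.
Hence h = 3.

3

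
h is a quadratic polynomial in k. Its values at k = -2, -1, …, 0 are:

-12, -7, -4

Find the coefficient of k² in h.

-1

Write h(k) = ak² + bk + c; the 3 given values yield a linear system in the 3 coefficients.
Solving, h(k) = -k² + 2k - 4.
The coefficient of k² is -1.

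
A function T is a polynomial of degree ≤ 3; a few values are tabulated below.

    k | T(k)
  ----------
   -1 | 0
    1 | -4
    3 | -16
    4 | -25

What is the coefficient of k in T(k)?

-2

Write T(k) = ak³ + bk² + ck + d; the 4 given values yield a linear system in the 4 coefficients.
Solving, the leading coefficient vanishes, and T(k) = -k² - 2k - 1.
The coefficient of k is -2.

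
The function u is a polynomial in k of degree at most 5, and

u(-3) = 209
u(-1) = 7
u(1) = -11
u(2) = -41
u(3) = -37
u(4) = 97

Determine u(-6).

3167

Write u(k) = ak^5 + bk^4 + ck³ + dk² + ek + p; the 6 given values yield a linear system in the 6 coefficients.
Solving, the leading coefficient vanishes, and u(k) = 2k^4 - 4k³ - 9k² - 5k + 5.
Then u(-6) = 3167.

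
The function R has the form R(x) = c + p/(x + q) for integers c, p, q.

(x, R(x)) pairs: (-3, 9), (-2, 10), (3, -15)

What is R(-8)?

(R(x) − c)(x + q) = p for each data point; the three points give a linear system in c and q, then p follows.
Solving: c = 5, q = -2, p = -20, so R(x) = 5 − 20/(x − 2).
Then R(-8) = 5 − 20/(-10) = 7.

7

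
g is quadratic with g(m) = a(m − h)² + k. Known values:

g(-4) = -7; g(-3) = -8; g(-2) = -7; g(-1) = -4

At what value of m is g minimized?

First differences -1, 1, 3; second difference 2 = 2a, so a = 1.
Expanding, the m-coefficient is −2ah = -2h; matching it to the data gives h = -3, and then k = -8.
So g(m) = 1(m + 3)² − 8.
Hence h = -3.

-3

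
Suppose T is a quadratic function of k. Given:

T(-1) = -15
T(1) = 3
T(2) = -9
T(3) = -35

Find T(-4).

Write T(k) = ak² + bk + c; the 4 given values yield a linear system in the 3 coefficients.
Solving, T(k) = -7k² + 9k + 1.
Then T(-4) = -147.

-147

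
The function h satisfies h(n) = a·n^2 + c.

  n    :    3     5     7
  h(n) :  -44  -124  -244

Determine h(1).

From h(3) = -44 and h(5) = -124: 9a + c = -44 and 25a + c = -124.
Subtracting: 16a = -80, so a = -5; then c = -44 − (-5)·9 = 1.
So h(n) = -5n² + 1, and h(1) = -4.

-4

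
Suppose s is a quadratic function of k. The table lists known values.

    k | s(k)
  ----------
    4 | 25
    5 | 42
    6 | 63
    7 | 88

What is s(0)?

-3

Write s(k) = ak² + bk + c; the 4 given values yield a linear system in the 3 coefficients.
Solving, s(k) = 2k² - k - 3.
The constant term is s(0) = -3.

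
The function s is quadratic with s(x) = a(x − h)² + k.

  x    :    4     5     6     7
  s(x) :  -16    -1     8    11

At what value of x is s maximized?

7

First differences 15, 9, 3; second difference -6 = 2a, so a = -3.
Expanding, the x-coefficient is −2ah = 6h; matching it to the data gives h = 7, and then k = 11.
So s(x) = -3(x − 7)² + 11.
Hence h = 7.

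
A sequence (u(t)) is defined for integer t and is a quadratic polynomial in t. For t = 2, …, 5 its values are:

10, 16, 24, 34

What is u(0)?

4

First differences: 6, 8, 10. Second differences: 2, 2.
Level-2 differences are constant, so u has degree 2.
Fitting a degree-2 polynomial gives u(t) = t² + t + 4.
The constant term is u(0) = 4.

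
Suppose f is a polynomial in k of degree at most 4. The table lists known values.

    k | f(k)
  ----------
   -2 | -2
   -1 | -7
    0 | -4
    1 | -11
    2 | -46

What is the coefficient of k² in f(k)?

First differences: -5, 3, -7, -35. Second differences: 8, -10, -28. Third differences: -18, -18.
Level-3 differences are constant, so f has degree 3.
Fitting a degree-3 polynomial gives f(k) = -3k³ - 5k² + k - 4.
The coefficient of k² is -5.

-5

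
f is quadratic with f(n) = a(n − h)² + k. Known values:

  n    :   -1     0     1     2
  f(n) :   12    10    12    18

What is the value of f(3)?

28

First differences -2, 2, 6; second difference 4 = 2a, so a = 2.
Expanding, the n-coefficient is −2ah = -4h; matching it to the data gives h = 0, and then k = 10.
So f(n) = 2(n + 0)² + 10.
f(3) = 2·3² + 10 = 28.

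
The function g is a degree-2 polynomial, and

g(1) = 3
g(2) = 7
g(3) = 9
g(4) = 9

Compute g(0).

First differences: 4, 2, 0. Second differences: -2, -2.
Level-2 differences are constant, so g has degree 2.
Fitting a degree-2 polynomial gives g(n) = -n² + 7n - 3.
Then g(0) = -3.

-3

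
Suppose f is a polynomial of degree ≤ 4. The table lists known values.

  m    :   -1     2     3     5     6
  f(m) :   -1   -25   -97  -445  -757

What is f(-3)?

35

Write f(m) = am^4 + bm³ + cm² + dm + e; the 5 given values yield a linear system in the 5 coefficients.
Solving, the leading coefficient vanishes, and f(m) = -3m³ - 4m² + 5m + 5.
Then f(-3) = 35.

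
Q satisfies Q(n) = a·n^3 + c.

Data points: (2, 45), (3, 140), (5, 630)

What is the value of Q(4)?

325

From Q(2) = 45 and Q(3) = 140: 8a + c = 45 and 27a + c = 140.
Subtracting: 19a = 95, so a = 5; then c = 45 − 5·8 = 5.
So Q(n) = 5n³ + 5, and Q(4) = 325.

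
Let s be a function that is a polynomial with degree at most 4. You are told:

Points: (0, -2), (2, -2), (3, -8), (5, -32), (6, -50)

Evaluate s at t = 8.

-98

Write s(t) = at^4 + bt³ + ct² + dt + e; the 5 given values yield a linear system in the 5 coefficients.
Solving, the top 2 coefficients vanish, and s(t) = -2t² + 4t - 2.
Then s(8) = -98.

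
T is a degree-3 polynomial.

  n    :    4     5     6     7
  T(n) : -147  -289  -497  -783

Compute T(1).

3

Write T(n) = an³ + bn² + cn + d; the 4 given values yield a linear system in the 4 coefficients.
Solving, T(n) = -2n³ - 3n² + 7n + 1.
Then T(1) = 3.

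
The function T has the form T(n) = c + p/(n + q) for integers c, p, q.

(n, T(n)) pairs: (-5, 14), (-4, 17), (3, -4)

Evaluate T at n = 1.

(T(n) − c)(n + q) = p for each data point; the three points give a linear system in c and q, then p follows.
Solving: c = 5, q = 1, p = -36, so T(n) = 5 − 36/(n + 1).
Then T(1) = 5 − 36/2 = -13.

-13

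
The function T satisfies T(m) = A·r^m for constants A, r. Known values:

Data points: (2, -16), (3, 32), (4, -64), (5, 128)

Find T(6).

-256

Consecutive ratio: 32/(-16) = -2, and -64/32 = -2, so r = -2.
Then A·(-2)^2 = -16 gives A = -4, and T(m) = -4·(-2)^m.
T(6) = -4·(-2)^6 = -256.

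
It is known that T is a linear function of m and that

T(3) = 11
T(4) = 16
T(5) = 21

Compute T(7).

First differences: 5, 5.
Level-1 differences are constant, so T has degree 1.
Fitting a degree-1 polynomial gives T(m) = 5m - 4.
Then T(7) = 31.

31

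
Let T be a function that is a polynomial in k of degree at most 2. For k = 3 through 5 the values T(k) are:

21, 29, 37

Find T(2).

13

First differences: 8, 8.
Level-1 differences are constant, so T has degree 1.
Fitting a degree-1 polynomial gives T(k) = 8k - 3.
Then T(2) = 13.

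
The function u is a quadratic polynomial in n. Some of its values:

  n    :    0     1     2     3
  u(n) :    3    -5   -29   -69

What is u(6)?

Write u(n) = an² + bn + c; the 4 given values yield a linear system in the 3 coefficients.
Solving, u(n) = -8n² + 3.
Then u(6) = -285.

-285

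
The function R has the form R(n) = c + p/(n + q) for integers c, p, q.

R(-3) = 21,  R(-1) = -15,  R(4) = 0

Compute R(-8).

(R(n) − c)(n + q) = p for each data point; the three points give a linear system in c and q, then p follows.
Solving: c = 3, q = 2, p = -18, so R(n) = 3 − 18/(n + 2).
Then R(-8) = 3 − 18/(-6) = 6.

6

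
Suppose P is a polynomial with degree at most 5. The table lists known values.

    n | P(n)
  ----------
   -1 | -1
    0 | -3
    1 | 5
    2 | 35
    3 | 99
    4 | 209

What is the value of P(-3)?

First differences: -2, 8, 30, 64, 110. Second differences: 10, 22, 34, 46. Third differences: 12, 12, 12.
Level-3 differences are constant, so P has degree 3.
Fitting a degree-3 polynomial gives P(n) = 2n³ + 5n² + n - 3.
Then P(-3) = -15.

-15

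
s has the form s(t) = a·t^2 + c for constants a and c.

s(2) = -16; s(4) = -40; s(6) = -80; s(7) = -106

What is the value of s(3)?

From s(2) = -16 and s(4) = -40: 4a + c = -16 and 16a + c = -40.
Subtracting: 12a = -24, so a = -2; then c = -16 − (-2)·4 = -8.
So s(t) = -2t² − 8, and s(3) = -26.

-26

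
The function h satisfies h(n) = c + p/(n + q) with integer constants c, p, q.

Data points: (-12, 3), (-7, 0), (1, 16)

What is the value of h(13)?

(h(n) − c)(n + q) = p for each data point; the three points give a linear system in c and q, then p follows.
Solving: c = 6, q = 2, p = 30, so h(n) = 6 + 30/(n + 2).
Then h(13) = 6 + 30/15 = 8.

8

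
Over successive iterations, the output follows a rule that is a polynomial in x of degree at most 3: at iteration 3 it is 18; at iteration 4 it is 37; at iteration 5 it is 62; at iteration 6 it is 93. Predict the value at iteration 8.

173

Write the value at x as g(x).
First differences: 19, 25, 31. Second differences: 6, 6.
Level-2 differences are constant, so g has degree 2.
Fitting a degree-2 polynomial gives g(x) = 3x² - 2x - 3.
Then g(8) = 173.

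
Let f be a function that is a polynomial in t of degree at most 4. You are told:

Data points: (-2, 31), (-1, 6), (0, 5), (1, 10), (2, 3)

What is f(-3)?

First differences: -25, -1, 5, -7. Second differences: 24, 6, -12. Third differences: -18, -18.
Level-3 differences are constant, so f has degree 3.
Fitting a degree-3 polynomial gives f(t) = -3t³ + 3t² + 5t + 5.
Then f(-3) = 98.

98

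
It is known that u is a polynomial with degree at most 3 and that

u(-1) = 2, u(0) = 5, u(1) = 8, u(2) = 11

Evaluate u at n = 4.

17

Write u(n) = an³ + bn² + cn + d; the 4 given values yield a linear system in the 4 coefficients.
Solving, the top 2 coefficients vanish, and u(n) = 3n + 5.
Then u(4) = 17.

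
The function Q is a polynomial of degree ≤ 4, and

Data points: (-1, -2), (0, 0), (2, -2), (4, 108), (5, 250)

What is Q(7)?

Write Q(t) = at^4 + bt³ + ct² + dt + e; the 5 given values yield a linear system in the 5 coefficients.
Solving, the leading coefficient vanishes, and Q(t) = 3t³ - 4t² - 5t.
Then Q(7) = 798.

798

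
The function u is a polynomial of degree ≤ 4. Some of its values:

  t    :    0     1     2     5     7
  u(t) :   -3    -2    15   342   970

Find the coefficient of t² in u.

Write u(t) = at^4 + bt³ + ct² + dt + e; the 5 given values yield a linear system in the 5 coefficients.
Solving, the leading coefficient vanishes, and u(t) = 3t³ - t² - t - 3.
The coefficient of t² is -1.

-1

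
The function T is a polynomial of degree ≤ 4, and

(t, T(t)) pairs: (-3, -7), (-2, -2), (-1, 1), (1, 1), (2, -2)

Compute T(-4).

Write T(t) = at^4 + bt³ + ct² + dt + e; the 5 given values yield a linear system in the 5 coefficients.
Solving, the top 2 coefficients vanish, and T(t) = -t² + 2.
Then T(-4) = -14.

-14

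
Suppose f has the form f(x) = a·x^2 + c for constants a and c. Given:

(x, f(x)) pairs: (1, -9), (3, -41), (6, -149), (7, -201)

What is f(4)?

-69

From f(1) = -9 and f(3) = -41: 1a + c = -9 and 9a + c = -41.
Subtracting: 8a = -32, so a = -4; then c = -9 − (-4)·1 = -5.
So f(x) = -4x² − 5, and f(4) = -69.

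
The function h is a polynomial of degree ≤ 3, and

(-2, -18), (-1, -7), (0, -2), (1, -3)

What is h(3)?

Write h(n) = an³ + bn² + cn + d; the 4 given values yield a linear system in the 4 coefficients.
Solving, the leading coefficient vanishes, and h(n) = -3n² + 2n - 2.
Then h(3) = -23.

-23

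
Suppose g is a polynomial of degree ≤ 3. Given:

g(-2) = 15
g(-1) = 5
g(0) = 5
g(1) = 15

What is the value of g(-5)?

First differences: -10, 0, 10. Second differences: 10, 10.
Level-2 differences are constant, so g has degree 2.
Fitting a degree-2 polynomial gives g(x) = 5x² + 5x + 5.
Then g(-5) = 105.

105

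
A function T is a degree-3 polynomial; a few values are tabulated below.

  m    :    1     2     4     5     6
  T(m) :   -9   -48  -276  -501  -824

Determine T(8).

Write T(m) = am³ + bm² + cm + d; the 5 given values yield a linear system in the 4 coefficients.
Solving, T(m) = -3m³ - 4m² - 6m + 4.
Then T(8) = -1836.

-1836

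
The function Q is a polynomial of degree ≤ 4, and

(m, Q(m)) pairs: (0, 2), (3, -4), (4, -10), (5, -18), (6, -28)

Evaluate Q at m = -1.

0

Write Q(m) = am^4 + bm³ + cm² + dm + e; the 5 given values yield a linear system in the 5 coefficients.
Solving, the top 2 coefficients vanish, and Q(m) = -m² + m + 2.
Then Q(-1) = 0.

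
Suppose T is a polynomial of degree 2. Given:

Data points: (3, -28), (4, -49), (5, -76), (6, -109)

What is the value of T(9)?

First differences: -21, -27, -33. Second differences: -6, -6.
Level-2 differences are constant, so T has degree 2.
Fitting a degree-2 polynomial gives T(k) = -3k² - 1.
Then T(9) = -244.

-244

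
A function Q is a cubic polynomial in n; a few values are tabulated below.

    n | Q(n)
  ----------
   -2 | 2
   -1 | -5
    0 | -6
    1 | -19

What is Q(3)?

Write Q(n) = an³ + bn² + cn + d; the 4 given values yield a linear system in the 4 coefficients.
Solving, Q(n) = -3n³ - 6n² - 4n - 6.
Then Q(3) = -153.

-153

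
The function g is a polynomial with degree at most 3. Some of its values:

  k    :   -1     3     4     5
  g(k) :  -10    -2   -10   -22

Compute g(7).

Write g(k) = ak³ + bk² + ck + d; the 4 given values yield a linear system in the 4 coefficients.
Solving, the leading coefficient vanishes, and g(k) = -2k² + 6k - 2.
Then g(7) = -58.

-58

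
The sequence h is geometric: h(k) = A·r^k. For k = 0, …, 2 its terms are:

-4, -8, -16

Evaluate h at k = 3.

Consecutive ratio: -8/(-4) = 2, and -16/(-8) = 2, so r = 2.
Then A·2^0 = -4 gives A = -4, and h(k) = -4·2^k.
h(3) = -4·2^3 = -32.

-32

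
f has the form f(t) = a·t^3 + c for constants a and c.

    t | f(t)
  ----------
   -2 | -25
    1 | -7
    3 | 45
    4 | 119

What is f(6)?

From f(-2) = -25 and f(1) = -7: -8a + c = -25 and 1a + c = -7.
Subtracting: 9a = 18, so a = 2; then c = -25 − 2·(-8) = -9.
So f(t) = 2t³ − 9, and f(6) = 423.

423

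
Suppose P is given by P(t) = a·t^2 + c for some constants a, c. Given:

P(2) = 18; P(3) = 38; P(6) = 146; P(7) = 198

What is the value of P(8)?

From P(2) = 18 and P(3) = 38: 4a + c = 18 and 9a + c = 38.
Subtracting: 5a = 20, so a = 4; then c = 18 − 4·4 = 2.
So P(t) = 4t² + 2, and P(8) = 258.

258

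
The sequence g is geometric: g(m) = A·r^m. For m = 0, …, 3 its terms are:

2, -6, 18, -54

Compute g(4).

162

Consecutive ratio: -6/2 = -3, and 18/(-6) = -3, so r = -3.
Then A·(-3)^0 = 2 gives A = 2, and g(m) = 2·(-3)^m.
g(4) = 2·(-3)^4 = 162.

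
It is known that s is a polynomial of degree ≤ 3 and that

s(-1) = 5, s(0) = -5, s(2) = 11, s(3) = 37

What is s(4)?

Write s(n) = an³ + bn² + cn + d; the 4 given values yield a linear system in the 4 coefficients.
Solving, the leading coefficient vanishes, and s(n) = 6n² - 4n - 5.
Then s(4) = 75.

75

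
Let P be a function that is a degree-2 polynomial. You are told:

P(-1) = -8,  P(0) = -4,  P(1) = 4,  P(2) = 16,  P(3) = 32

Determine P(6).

104

Write P(t) = at² + bt + c; the 5 given values yield a linear system in the 3 coefficients.
Solving, P(t) = 2t² + 6t - 4.
Then P(6) = 104.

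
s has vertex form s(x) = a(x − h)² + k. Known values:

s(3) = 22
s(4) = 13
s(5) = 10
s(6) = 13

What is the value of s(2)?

First differences -9, -3, 3; second difference 6 = 2a, so a = 3.
Expanding, the x-coefficient is −2ah = -6h; matching it to the data gives h = 5, and then k = 10.
So s(x) = 3(x − 5)² + 10.
s(2) = 3·(-3)² + 10 = 37.

37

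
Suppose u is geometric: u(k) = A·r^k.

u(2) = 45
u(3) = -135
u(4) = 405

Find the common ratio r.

-3

Consecutive ratio: -135/45 = -3, and 405/(-135) = -3, so r = -3.
Then A·(-3)^2 = 45 gives A = 5, and u(k) = 5·(-3)^k.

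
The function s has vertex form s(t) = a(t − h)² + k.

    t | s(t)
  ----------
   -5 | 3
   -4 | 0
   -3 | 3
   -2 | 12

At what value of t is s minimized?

First differences -3, 3, 9; second difference 6 = 2a, so a = 3.
Expanding, the t-coefficient is −2ah = -6h; matching it to the data gives h = -4, and then k = 0.
So s(t) = 3(t + 4)² + 0.
Hence h = -4.

-4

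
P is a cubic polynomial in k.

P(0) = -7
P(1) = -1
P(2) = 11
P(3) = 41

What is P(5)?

Write P(k) = ak³ + bk² + ck + d; the 4 given values yield a linear system in the 4 coefficients.
Solving, P(k) = 2k³ - 3k² + 7k - 7.
Then P(5) = 203.

203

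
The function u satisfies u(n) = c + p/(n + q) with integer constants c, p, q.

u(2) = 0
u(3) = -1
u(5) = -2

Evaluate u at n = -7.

(u(n) − c)(n + q) = p for each data point; the three points give a linear system in c and q, then p follows.
Solving: c = -4, q = 1, p = 12, so u(n) = -4 + 12/(n + 1).
Then u(-7) = -4 + 12/(-6) = -6.

-6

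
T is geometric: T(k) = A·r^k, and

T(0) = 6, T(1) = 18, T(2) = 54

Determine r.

Consecutive ratio: 18/6 = 3, and 54/18 = 3, so r = 3.
Then A·3^0 = 6 gives A = 6, and T(k) = 6·3^k.

3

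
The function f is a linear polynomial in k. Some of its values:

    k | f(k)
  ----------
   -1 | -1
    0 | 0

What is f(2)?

2

Write f(k) = ak + b; the 2 given values yield a linear system in the 2 coefficients.
Solving, f(k) = k.
Then f(2) = 2.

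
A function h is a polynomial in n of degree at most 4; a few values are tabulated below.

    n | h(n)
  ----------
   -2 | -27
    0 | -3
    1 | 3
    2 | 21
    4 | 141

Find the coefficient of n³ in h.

Write h(n) = an^4 + bn³ + cn² + dn + e; the 5 given values yield a linear system in the 5 coefficients.
Solving, the leading coefficient vanishes, and h(n) = 2n³ + 4n - 3.
The coefficient of n³ is 2.

2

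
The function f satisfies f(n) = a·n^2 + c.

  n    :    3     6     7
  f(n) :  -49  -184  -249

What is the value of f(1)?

-9

From f(3) = -49 and f(6) = -184: 9a + c = -49 and 36a + c = -184.
Subtracting: 27a = -135, so a = -5; then c = -49 − (-5)·9 = -4.
So f(n) = -5n² − 4, and f(1) = -9.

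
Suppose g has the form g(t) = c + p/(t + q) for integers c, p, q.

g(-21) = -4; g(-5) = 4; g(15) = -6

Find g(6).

(g(t) − c)(t + q) = p for each data point; the three points give a linear system in c and q, then p follows.
Solving: c = -5, q = 3, p = -18, so g(t) = -5 − 18/(t + 3).
Then g(6) = -5 − 18/9 = -7.

-7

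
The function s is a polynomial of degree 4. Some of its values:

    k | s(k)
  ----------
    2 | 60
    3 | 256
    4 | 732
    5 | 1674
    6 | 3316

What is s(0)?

4

Write s(k) = ak^4 + bk³ + ck² + dk + e; the 5 given values yield a linear system in the 5 coefficients.
Solving, s(k) = 2k^4 + 3k³ + 3k² - 6k + 4.
Then s(0) = 4.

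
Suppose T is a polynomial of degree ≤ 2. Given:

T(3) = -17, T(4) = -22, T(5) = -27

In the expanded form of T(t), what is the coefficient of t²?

First differences: -5, -5.
Level-1 differences are constant, so T has degree 1.
Fitting a degree-1 polynomial gives T(t) = -5t - 2.
The coefficient of t² is 0.

0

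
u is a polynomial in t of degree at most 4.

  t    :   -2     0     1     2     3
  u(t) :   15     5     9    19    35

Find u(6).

119

Write u(t) = at^4 + bt³ + ct² + dt + e; the 5 given values yield a linear system in the 5 coefficients.
Solving, the top 2 coefficients vanish, and u(t) = 3t² + t + 5.
Then u(6) = 119.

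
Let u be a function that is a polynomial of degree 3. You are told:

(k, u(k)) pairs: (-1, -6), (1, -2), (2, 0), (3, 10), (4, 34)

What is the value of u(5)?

78

Write u(k) = ak³ + bk² + ck + d; the 5 given values yield a linear system in the 4 coefficients.
Solving, u(k) = k³ - 2k² + k - 2.
Then u(5) = 78.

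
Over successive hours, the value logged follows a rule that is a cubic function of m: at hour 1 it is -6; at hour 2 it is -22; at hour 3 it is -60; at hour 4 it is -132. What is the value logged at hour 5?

-250

Write the value at m as g(m).
Write g(m) = am³ + bm² + cm + d; the 4 given values yield a linear system in the 4 coefficients.
Solving, g(m) = -2m³ + m² - 5m.
Then g(5) = -250.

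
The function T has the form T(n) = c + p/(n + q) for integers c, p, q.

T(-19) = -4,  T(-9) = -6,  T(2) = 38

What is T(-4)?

-10

(T(n) − c)(n + q) = p for each data point; the three points give a linear system in c and q, then p follows.
Solving: c = -2, q = -1, p = 40, so T(n) = -2 + 40/(n − 1).
Then T(-4) = -2 + 40/(-5) = -10.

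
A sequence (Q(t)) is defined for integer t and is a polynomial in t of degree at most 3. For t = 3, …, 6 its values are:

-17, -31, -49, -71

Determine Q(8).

First differences: -14, -18, -22. Second differences: -4, -4.
Level-2 differences are constant, so Q has degree 2.
Fitting a degree-2 polynomial gives Q(t) = -2t² + 1.
Then Q(8) = -127.

-127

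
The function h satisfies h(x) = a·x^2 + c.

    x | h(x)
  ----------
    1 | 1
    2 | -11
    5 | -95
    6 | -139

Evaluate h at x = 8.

From h(1) = 1 and h(2) = -11: 1a + c = 1 and 4a + c = -11.
Subtracting: 3a = -12, so a = -4; then c = 1 − (-4)·1 = 5.
So h(x) = -4x² + 5, and h(8) = -251.

-251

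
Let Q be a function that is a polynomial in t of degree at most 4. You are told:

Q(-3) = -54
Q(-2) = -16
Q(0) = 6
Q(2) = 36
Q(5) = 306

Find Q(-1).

0

Write Q(t) = at^4 + bt³ + ct² + dt + e; the 5 given values yield a linear system in the 5 coefficients.
Solving, the leading coefficient vanishes, and Q(t) = 2t³ + t² + 5t + 6.
Then Q(-1) = 0.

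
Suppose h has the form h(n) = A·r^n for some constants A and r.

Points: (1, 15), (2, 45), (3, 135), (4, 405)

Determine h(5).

1215

Consecutive ratio: 45/15 = 3, and 135/45 = 3, so r = 3.
Then A·3^1 = 15 gives A = 5, and h(n) = 5·3^n.
h(5) = 5·3^5 = 1215.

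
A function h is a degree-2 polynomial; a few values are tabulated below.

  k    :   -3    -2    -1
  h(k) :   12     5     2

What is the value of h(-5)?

38

Write h(k) = ak² + bk + c; the 3 given values yield a linear system in the 3 coefficients.
Solving, h(k) = 2k² + 3k + 3.
Then h(-5) = 38.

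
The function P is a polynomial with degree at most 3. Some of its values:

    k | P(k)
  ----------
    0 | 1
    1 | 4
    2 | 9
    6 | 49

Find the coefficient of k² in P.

Write P(k) = ak³ + bk² + ck + d; the 4 given values yield a linear system in the 4 coefficients.
Solving, the leading coefficient vanishes, and P(k) = k² + 2k + 1.
The coefficient of k² is 1.

1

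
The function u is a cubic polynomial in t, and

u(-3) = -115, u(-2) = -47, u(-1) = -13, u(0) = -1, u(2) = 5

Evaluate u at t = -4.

Write u(t) = at³ + bt² + ct + d; the 5 given values yield a linear system in the 4 coefficients.
Solving, u(t) = 2t³ - 5t² + 5t - 1.
Then u(-4) = -229.

-229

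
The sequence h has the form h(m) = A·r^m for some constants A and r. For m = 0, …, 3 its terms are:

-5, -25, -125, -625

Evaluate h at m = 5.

-15625

Consecutive ratio: -25/(-5) = 5, and -125/(-25) = 5, so r = 5.
Then A·5^0 = -5 gives A = -5, and h(m) = -5·5^m.
h(5) = -5·5^5 = -15625.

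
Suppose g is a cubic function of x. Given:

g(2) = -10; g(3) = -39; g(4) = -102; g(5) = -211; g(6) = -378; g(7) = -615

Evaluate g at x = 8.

First differences: -29, -63, -109, -167, -237. Second differences: -34, -46, -58, -70. Third differences: -12, -12, -12.
Level-3 differences are constant, so g has degree 3.
Fitting a degree-3 polynomial gives g(x) = -2x³ + x² + 4x - 6.
Then g(8) = -934.

-934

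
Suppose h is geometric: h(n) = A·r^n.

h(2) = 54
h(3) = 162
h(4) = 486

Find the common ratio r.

3

Consecutive ratio: 162/54 = 3, and 486/162 = 3, so r = 3.
Then A·3^2 = 54 gives A = 6, and h(n) = 6·3^n.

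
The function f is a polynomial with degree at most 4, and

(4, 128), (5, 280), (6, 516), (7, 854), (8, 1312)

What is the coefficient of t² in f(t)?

-3

First differences: 152, 236, 338, 458. Second differences: 84, 102, 120. Third differences: 18, 18.
Level-3 differences are constant, so f has degree 3.
Fitting a degree-3 polynomial gives f(t) = 3t³ - 3t² - 4t.
The coefficient of t² is -3.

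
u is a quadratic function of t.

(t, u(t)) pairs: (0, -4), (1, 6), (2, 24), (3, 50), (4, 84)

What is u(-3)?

Write u(t) = at² + bt + c; the 5 given values yield a linear system in the 3 coefficients.
Solving, u(t) = 4t² + 6t - 4.
Then u(-3) = 14.

14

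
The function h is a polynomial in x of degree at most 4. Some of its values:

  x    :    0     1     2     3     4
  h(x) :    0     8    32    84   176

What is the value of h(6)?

Write h(x) = ax^4 + bx³ + cx² + dx + e; the 5 given values yield a linear system in the 5 coefficients.
Solving, the leading coefficient vanishes, and h(x) = 2x³ + 2x² + 4x.
Then h(6) = 528.

528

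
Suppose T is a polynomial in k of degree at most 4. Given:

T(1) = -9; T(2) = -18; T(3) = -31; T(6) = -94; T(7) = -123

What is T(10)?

-234

Write T(k) = ak^4 + bk³ + ck² + dk + e; the 5 given values yield a linear system in the 5 coefficients.
Solving, the top 2 coefficients vanish, and T(k) = -2k² - 3k - 4.
Then T(10) = -234.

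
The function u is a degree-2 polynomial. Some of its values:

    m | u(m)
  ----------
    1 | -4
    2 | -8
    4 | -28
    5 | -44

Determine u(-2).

-16

Write u(m) = am² + bm + c; the 4 given values yield a linear system in the 3 coefficients.
Solving, u(m) = -2m² + 2m - 4.
Then u(-2) = -16.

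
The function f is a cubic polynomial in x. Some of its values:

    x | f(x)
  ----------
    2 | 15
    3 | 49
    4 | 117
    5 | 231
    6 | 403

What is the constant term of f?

1

First differences: 34, 68, 114, 172. Second differences: 34, 46, 58. Third differences: 12, 12.
Level-3 differences are constant, so f has degree 3.
Fitting a degree-3 polynomial gives f(x) = 2x³ - x² + x + 1.
The constant term is f(0) = 1.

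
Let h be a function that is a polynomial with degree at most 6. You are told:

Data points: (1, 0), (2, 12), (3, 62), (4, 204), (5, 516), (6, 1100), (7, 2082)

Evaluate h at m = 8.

First differences: 12, 50, 142, 312, 584, 982. Second differences: 38, 92, 170, 272, 398. Third differences: 54, 78, 102, 126. Fourth differences: 24, 24, 24.
Level-4 differences are constant, so h has degree 4.
Extending the table by one column gives the next first difference 1530, so h(8) = 2082 + 1530 = 3612.

3612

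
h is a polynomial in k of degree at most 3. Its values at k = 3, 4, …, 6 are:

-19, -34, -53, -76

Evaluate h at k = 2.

First differences: -15, -19, -23. Second differences: -4, -4.
Level-2 differences are constant, so h has degree 2.
Fitting a degree-2 polynomial gives h(k) = -2k² - k + 2.
Then h(2) = -8.

-8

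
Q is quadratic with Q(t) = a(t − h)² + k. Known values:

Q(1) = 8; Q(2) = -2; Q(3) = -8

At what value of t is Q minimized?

4

First differences -10, -6; second difference 4 = 2a, so a = 2.
Expanding, the t-coefficient is −2ah = -4h; matching it to the data gives h = 4, and then k = -10.
So Q(t) = 2(t − 4)² − 10.
Hence h = 4.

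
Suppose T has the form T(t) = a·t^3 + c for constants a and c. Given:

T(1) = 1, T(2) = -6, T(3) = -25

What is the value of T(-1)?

3

From T(1) = 1 and T(2) = -6: 1a + c = 1 and 8a + c = -6.
Subtracting: 7a = -7, so a = -1; then c = 1 − (-1)·1 = 2.
So T(t) = -1t³ + 2, and T(-1) = 3.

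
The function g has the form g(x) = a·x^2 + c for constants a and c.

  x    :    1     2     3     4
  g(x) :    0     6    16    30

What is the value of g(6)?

70

From g(1) = 0 and g(2) = 6: 1a + c = 0 and 4a + c = 6.
Subtracting: 3a = 6, so a = 2; then c = 0 − 2·1 = -2.
So g(x) = 2x² − 2, and g(6) = 70.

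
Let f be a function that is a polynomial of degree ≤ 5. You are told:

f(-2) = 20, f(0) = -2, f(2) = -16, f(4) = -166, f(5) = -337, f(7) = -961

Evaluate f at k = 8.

Write f(k) = ak^5 + bk^4 + ck³ + dk² + ek + p; the 6 given values yield a linear system in the 6 coefficients.
Solving, the top 2 coefficients vanish, and f(k) = -3k³ + k² + 3k - 2.
Then f(8) = -1450.

-1450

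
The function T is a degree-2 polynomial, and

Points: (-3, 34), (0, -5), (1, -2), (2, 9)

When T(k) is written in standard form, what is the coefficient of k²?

4

Write T(k) = ak² + bk + c; the 4 given values yield a linear system in the 3 coefficients.
Solving, T(k) = 4k² - k - 5.
The coefficient of k² is 4.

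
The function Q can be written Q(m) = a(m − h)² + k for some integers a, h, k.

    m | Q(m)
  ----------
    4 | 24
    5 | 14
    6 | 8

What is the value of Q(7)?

First differences -10, -6; second difference 4 = 2a, so a = 2.
Expanding, the m-coefficient is −2ah = -4h; matching it to the data gives h = 7, and then k = 6.
So Q(m) = 2(m − 7)² + 6.
Q(7) = 2·0² + 6 = 6.

6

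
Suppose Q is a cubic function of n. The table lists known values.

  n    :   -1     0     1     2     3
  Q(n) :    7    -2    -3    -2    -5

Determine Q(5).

Write Q(n) = an³ + bn² + cn + d; the 5 given values yield a linear system in the 4 coefficients.
Solving, Q(n) = -n³ + 4n² - 4n - 2.
Then Q(5) = -47.

-47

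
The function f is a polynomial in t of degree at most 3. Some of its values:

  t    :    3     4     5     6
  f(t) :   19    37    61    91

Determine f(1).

1

Write f(t) = at³ + bt² + ct + d; the 4 given values yield a linear system in the 4 coefficients.
Solving, the leading coefficient vanishes, and f(t) = 3t² - 3t + 1.
Then f(1) = 1.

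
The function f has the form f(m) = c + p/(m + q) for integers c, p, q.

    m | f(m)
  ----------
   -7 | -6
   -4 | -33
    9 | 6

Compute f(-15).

0

(f(m) − c)(m + q) = p for each data point; the three points give a linear system in c and q, then p follows.
Solving: c = 3, q = 3, p = 36, so f(m) = 3 + 36/(m + 3).
Then f(-15) = 3 + 36/(-12) = 0.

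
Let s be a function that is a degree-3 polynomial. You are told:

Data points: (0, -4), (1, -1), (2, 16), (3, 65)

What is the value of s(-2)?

Write s(n) = an³ + bn² + cn + d; the 4 given values yield a linear system in the 4 coefficients.
Solving, s(n) = 3n³ - 2n² + 2n - 4.
Then s(-2) = -40.

-40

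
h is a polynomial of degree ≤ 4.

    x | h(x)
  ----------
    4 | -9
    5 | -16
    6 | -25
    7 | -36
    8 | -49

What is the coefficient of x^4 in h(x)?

First differences: -7, -9, -11, -13. Second differences: -2, -2, -2.
Level-2 differences are constant, so h has degree 2.
Fitting a degree-2 polynomial gives h(x) = -x² + 2x - 1.
The coefficient of x^4 is 0.

0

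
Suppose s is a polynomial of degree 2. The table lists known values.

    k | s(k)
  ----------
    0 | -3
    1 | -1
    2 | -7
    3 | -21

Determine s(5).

-73

First differences: 2, -6, -14. Second differences: -8, -8.
Level-2 differences are constant, so s has degree 2.
Fitting a degree-2 polynomial gives s(k) = -4k² + 6k - 3.
Then s(5) = -73.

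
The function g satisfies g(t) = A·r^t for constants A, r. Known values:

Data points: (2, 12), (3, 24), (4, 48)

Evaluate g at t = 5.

Consecutive ratio: 24/12 = 2, and 48/24 = 2, so r = 2.
Then A·2^2 = 12 gives A = 3, and g(t) = 3·2^t.
g(5) = 3·2^5 = 96.

96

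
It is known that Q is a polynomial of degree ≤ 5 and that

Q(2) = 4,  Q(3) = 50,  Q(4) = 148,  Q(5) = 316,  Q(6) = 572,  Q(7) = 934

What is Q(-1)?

-2

First differences: 46, 98, 168, 256, 362. Second differences: 52, 70, 88, 106. Third differences: 18, 18, 18.
Level-3 differences are constant, so Q has degree 3.
Fitting a degree-3 polynomial gives Q(m) = 3m³ - m² - 6m - 4.
Then Q(-1) = -2.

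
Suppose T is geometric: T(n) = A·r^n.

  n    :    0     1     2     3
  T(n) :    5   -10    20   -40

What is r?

Consecutive ratio: -10/5 = -2, and 20/(-10) = -2, so r = -2.
Then A·(-2)^0 = 5 gives A = 5, and T(n) = 5·(-2)^n.

-2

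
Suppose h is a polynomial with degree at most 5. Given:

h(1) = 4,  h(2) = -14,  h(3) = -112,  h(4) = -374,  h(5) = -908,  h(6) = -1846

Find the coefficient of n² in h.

First differences: -18, -98, -262, -534, -938. Second differences: -80, -164, -272, -404. Third differences: -84, -108, -132. Fourth differences: -24, -24.
Level-4 differences are constant, so h has degree 4.
Fitting a degree-4 polynomial gives h(n) = -n^4 - 4n³ + 9n² - 2n + 2.
The coefficient of n² is 9.

9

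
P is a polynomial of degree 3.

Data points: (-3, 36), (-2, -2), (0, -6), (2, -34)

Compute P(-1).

Write P(k) = ak³ + bk² + ck + d; the 4 given values yield a linear system in the 4 coefficients.
Solving, P(k) = -3k³ - 3k² + 4k - 6.
Then P(-1) = -10.

-10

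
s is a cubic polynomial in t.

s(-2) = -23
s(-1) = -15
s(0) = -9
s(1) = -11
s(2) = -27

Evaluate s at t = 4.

-125

Write s(t) = at³ + bt² + ct + d; the 5 given values yield a linear system in the 4 coefficients.
Solving, s(t) = -t³ - 4t² + 3t - 9.
Then s(4) = -125.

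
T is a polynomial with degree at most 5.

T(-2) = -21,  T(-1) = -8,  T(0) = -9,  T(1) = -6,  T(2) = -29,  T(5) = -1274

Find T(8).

-8441

Write T(k) = ak^5 + bk^4 + ck³ + dk² + ek + p; the 6 given values yield a linear system in the 6 coefficients.
Solving, the leading coefficient vanishes, and T(k) = -2k^4 - k³ + 4k² + 2k - 9.
Then T(8) = -8441.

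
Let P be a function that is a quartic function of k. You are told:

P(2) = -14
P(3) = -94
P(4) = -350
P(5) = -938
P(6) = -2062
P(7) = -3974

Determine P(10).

First differences: -80, -256, -588, -1124, -1912. Second differences: -176, -332, -536, -788. Third differences: -156, -204, -252. Fourth differences: -48, -48.
Level-4 differences are constant, so P has degree 4.
Fitting a degree-4 polynomial gives P(k) = -2k^4 + 2k³ + 4k² - 8k + 2.
Then P(10) = -17678.

-17678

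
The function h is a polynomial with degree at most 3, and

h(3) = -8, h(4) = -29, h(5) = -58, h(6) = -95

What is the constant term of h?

7

Write h(k) = ak³ + bk² + ck + d; the 4 given values yield a linear system in the 4 coefficients.
Solving, the leading coefficient vanishes, and h(k) = -4k² + 7k + 7.
The constant term is h(0) = 7.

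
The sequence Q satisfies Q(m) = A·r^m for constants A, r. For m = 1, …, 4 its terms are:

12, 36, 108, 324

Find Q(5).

Consecutive ratio: 36/12 = 3, and 108/36 = 3, so r = 3.
Then A·3^1 = 12 gives A = 4, and Q(m) = 4·3^m.
Q(5) = 4·3^5 = 972.

972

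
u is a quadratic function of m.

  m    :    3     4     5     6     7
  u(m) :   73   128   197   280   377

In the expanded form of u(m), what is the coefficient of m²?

Write u(m) = am² + bm + c; the 5 given values yield a linear system in the 3 coefficients.
Solving, u(m) = 7m² + 6m - 8.
The coefficient of m² is 7.

7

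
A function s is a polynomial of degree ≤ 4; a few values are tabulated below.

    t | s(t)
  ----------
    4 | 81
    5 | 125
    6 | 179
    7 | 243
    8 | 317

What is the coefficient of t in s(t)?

-1

Write s(t) = at^4 + bt³ + ct² + dt + e; the 5 given values yield a linear system in the 5 coefficients.
Solving, the top 2 coefficients vanish, and s(t) = 5t² - t + 5.
The coefficient of t is -1.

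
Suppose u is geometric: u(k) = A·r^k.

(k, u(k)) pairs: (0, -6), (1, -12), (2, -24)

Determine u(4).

-96

Consecutive ratio: -12/(-6) = 2, and -24/(-12) = 2, so r = 2.
Then A·2^0 = -6 gives A = -6, and u(k) = -6·2^k.
u(4) = -6·2^4 = -96.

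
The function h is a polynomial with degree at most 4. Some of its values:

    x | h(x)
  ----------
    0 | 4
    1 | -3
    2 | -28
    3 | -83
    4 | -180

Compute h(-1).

5

Write h(x) = ax^4 + bx³ + cx² + dx + e; the 5 given values yield a linear system in the 5 coefficients.
Solving, the leading coefficient vanishes, and h(x) = -2x³ - 3x² - 2x + 4.
Then h(-1) = 5.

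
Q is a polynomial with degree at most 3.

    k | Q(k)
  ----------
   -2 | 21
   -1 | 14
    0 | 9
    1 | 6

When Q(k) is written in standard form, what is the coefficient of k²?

First differences: -7, -5, -3. Second differences: 2, 2.
Level-2 differences are constant, so Q has degree 2.
Fitting a degree-2 polynomial gives Q(k) = k² - 4k + 9.
The coefficient of k² is 1.

1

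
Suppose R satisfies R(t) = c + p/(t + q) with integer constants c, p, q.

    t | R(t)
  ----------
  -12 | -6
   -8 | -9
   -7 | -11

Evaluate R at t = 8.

(R(t) − c)(t + q) = p for each data point; the three points give a linear system in c and q, then p follows.
Solving: c = -3, q = 4, p = 24, so R(t) = -3 + 24/(t + 4).
Then R(8) = -3 + 24/12 = -1.

-1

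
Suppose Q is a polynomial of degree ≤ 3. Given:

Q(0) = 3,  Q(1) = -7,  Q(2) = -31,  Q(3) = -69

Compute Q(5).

Write Q(t) = at³ + bt² + ct + d; the 4 given values yield a linear system in the 4 coefficients.
Solving, the leading coefficient vanishes, and Q(t) = -7t² - 3t + 3.
Then Q(5) = -187.

-187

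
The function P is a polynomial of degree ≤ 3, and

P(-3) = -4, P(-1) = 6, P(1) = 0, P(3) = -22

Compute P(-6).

Write P(m) = am³ + bm² + cm + d; the 4 given values yield a linear system in the 4 coefficients.
Solving, the leading coefficient vanishes, and P(m) = -2m² - 3m + 5.
Then P(-6) = -49.

-49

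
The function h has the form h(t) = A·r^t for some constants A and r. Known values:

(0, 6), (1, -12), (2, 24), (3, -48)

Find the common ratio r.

-2

Consecutive ratio: -12/6 = -2, and 24/(-12) = -2, so r = -2.
Then A·(-2)^0 = 6 gives A = 6, and h(t) = 6·(-2)^t.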